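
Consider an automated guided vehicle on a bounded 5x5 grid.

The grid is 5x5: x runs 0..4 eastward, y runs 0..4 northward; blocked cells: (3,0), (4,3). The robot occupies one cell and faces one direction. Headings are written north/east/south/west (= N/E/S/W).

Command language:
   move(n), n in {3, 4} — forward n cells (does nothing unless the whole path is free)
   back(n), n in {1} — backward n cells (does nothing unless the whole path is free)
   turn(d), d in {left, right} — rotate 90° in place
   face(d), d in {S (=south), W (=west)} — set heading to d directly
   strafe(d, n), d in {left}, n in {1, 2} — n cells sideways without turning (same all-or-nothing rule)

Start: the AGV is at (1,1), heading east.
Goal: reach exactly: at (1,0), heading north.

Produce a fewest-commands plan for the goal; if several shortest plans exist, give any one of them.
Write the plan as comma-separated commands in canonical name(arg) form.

t0: at (1,1), heading east
1. turn(left) → at (1,1), heading north
2. back(1) → at (1,0), heading north
shorter routes all fall short; 2 is best.

turn(left), back(1)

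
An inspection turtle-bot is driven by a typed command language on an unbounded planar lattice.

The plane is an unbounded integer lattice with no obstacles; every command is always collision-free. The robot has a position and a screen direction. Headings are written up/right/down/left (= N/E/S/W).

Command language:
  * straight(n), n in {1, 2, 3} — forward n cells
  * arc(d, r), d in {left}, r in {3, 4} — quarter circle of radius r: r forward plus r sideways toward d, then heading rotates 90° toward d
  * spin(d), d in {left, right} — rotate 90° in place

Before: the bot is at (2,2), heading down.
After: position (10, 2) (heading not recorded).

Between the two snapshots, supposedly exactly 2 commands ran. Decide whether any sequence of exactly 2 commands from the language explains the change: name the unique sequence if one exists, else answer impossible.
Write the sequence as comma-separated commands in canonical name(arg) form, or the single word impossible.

initial: at (2,2), heading down
[1] after arc(left, 4): at (6,-2), heading right
[2] after arc(left, 4): at (10,2), heading up
uniquely the one of 49 2-step routes that fits.

arc(left, 4), arc(left, 4)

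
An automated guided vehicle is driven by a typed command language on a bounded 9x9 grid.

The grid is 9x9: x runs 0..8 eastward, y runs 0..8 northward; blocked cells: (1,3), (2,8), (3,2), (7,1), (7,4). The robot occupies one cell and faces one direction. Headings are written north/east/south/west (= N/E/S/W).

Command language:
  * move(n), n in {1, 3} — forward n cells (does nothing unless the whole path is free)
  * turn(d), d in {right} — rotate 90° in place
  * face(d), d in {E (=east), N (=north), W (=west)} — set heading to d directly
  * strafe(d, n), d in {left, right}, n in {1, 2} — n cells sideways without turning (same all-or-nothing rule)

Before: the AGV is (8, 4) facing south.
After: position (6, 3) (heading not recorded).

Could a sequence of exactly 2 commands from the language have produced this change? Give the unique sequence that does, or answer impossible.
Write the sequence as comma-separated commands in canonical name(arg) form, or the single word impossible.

key: order matters: swapping move(1) and strafe(right, 2) lands elsewhere
begin: (8, 4) facing south
step 1 (move(1)): (8, 3) facing south
step 2 (strafe(right, 2)): (6, 3) facing south
all 100 alternatives checked — unique.

move(1), strafe(right, 2)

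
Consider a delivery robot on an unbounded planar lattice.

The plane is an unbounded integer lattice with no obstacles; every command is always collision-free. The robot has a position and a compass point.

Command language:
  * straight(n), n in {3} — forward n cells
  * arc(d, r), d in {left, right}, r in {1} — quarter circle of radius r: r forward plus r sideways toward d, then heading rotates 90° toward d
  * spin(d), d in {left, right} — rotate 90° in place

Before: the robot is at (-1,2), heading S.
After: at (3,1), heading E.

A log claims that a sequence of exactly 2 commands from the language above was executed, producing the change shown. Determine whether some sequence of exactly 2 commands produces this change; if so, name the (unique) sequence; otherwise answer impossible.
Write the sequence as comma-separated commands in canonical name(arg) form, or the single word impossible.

arc(left, 1), straight(3)

key: position moved to (3,1) AND the heading swung to E — translation plus rotation needed
initial: at (-1,2), heading S
t=1 arc(left, 1) ⇒ at (0,1), heading E
t=2 straight(3) ⇒ at (3,1), heading E
no other 2-command option fits: unique.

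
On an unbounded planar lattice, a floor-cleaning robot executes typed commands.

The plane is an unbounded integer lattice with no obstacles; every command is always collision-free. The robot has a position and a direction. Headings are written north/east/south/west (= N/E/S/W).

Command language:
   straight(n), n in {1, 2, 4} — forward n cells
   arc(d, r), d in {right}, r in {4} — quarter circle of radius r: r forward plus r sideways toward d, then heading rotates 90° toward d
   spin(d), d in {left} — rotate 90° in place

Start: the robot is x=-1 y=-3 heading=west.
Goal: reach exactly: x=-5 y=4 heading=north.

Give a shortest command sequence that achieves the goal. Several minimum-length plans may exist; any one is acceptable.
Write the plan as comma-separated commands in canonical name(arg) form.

arc(right, 4), straight(1), straight(2)

start: x=-1 y=-3 heading=west
t=1 arc(right, 4) ⇒ x=-5 y=1 heading=north
t=2 straight(1) ⇒ x=-5 y=2 heading=north
t=3 straight(2) ⇒ x=-5 y=4 heading=north
no 2-step plan works, so 3 is optimal.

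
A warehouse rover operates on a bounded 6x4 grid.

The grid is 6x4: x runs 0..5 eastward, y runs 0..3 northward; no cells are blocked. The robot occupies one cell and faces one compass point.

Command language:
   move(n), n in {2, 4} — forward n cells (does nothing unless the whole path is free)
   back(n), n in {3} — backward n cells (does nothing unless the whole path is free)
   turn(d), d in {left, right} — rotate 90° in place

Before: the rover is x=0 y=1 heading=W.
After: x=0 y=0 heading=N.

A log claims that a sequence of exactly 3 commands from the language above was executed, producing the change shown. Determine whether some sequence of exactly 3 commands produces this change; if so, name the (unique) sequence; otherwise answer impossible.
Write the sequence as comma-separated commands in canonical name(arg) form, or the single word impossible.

key: cell and facing (now N) both changed — the 3 commands mix motion and turning
start: x=0 y=1 heading=W
t=1 turn(right) ⇒ x=0 y=1 heading=N
t=2 move(2) ⇒ x=0 y=3 heading=N
t=3 back(3) ⇒ x=0 y=0 heading=N
uniquely the one of 125 3-step routes that fits.

turn(right), move(2), back(3)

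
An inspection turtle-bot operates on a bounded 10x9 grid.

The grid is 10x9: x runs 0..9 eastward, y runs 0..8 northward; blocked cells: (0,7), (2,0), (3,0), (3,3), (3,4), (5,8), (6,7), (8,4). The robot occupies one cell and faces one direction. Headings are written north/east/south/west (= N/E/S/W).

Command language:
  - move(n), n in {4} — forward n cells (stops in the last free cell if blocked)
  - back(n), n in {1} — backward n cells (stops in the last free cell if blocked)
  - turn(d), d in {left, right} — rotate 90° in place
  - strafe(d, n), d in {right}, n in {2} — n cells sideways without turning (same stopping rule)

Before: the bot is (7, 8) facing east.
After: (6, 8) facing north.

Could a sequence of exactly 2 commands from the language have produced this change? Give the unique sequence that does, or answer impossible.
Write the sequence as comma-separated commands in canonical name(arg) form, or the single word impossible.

key: cell and facing (now N) both changed — the 2 commands mix motion and turning
t0: (7, 8) facing east
step 1 (back(1)): (6, 8) facing east
step 2 (turn(left)): (6, 8) facing north
uniquely the one of 25 2-step routes that fits.

back(1), turn(left)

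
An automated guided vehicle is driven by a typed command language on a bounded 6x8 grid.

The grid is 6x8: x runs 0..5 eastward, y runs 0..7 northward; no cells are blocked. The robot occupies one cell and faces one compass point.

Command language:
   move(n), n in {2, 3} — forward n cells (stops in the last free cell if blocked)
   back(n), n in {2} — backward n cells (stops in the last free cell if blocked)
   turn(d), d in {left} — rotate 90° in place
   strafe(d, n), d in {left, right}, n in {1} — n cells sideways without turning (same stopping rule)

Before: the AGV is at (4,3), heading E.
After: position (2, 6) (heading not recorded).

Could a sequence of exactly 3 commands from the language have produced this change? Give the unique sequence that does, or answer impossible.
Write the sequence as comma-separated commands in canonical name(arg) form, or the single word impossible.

back(2), turn(left), move(3)

key: running move(3) before back(2) would end elsewhere — order is forced
from: at (4,3), heading E
t=1 back(2) ⇒ at (2,3), heading E
t=2 turn(left) ⇒ at (2,3), heading N
t=3 move(3) ⇒ at (2,6), heading N
uniquely the one of 216 3-step routes that fits.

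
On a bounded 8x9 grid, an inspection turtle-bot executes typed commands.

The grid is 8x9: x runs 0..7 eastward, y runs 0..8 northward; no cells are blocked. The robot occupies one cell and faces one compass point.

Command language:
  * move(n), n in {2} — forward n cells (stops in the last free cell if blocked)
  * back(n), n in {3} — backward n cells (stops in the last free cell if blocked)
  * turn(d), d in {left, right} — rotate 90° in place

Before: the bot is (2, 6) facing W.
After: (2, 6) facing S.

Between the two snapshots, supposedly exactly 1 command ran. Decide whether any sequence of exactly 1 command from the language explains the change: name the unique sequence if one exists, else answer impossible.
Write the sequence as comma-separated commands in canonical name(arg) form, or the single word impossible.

key: (2,6) unchanged — the single command moves nothing
begin: (2, 6) facing W
step 1 (turn(left)): (2, 6) facing S
all 4 alternatives checked — unique.

turn(left)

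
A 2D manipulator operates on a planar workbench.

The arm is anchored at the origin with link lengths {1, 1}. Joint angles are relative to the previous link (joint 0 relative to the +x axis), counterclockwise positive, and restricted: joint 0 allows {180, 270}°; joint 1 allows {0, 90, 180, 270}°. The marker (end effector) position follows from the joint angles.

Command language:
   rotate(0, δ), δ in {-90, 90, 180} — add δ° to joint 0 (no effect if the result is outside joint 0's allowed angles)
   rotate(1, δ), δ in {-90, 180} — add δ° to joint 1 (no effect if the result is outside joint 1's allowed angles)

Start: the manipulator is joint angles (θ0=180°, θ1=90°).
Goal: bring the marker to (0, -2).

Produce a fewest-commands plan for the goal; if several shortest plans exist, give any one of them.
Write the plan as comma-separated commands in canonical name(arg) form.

initial: joint angles (θ0=180°, θ1=90°)
step 1 (rotate(1, -90)): joint angles (θ0=180°, θ1=0°)
step 2 (rotate(0, 90)): joint angles (θ0=270°, θ1=0°)
minimal: 2 command(s), checked below 2.

rotate(1, -90), rotate(0, 90)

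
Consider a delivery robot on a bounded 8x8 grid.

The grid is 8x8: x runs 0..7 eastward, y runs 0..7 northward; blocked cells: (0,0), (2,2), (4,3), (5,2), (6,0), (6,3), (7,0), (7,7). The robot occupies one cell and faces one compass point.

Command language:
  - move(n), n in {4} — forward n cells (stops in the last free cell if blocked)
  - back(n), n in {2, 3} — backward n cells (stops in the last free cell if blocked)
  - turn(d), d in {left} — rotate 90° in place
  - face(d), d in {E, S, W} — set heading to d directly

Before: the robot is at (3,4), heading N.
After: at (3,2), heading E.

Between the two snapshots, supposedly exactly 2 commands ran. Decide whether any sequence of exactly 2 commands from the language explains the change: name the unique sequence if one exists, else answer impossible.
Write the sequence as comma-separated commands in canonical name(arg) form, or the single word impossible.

key: cell and facing (now E) both changed — the 2 commands mix motion and turning
from: at (3,4), heading N
[1] after back(2): at (3,2), heading N
[2] after face(E): at (3,2), heading E
uniquely the one of 49 2-step routes that fits.

back(2), face(E)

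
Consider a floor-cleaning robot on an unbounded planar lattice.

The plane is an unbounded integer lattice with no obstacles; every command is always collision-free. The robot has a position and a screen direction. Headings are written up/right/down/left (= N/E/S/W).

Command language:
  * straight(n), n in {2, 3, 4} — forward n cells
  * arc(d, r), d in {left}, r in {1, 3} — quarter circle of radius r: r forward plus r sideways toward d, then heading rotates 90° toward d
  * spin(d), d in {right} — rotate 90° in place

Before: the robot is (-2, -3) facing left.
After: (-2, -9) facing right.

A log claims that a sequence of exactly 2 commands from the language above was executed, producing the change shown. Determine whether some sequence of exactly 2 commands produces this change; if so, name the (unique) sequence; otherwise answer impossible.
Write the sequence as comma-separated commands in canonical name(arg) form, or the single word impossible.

arc(left, 3), arc(left, 3)

key: position moved to (-2,-9) AND the heading swung to E — translation plus rotation needed
initial: (-2, -3) facing left
step 1 (arc(left, 3)): (-5, -6) facing down
step 2 (arc(left, 3)): (-2, -9) facing right
uniquely the one of 36 2-step routes that fits.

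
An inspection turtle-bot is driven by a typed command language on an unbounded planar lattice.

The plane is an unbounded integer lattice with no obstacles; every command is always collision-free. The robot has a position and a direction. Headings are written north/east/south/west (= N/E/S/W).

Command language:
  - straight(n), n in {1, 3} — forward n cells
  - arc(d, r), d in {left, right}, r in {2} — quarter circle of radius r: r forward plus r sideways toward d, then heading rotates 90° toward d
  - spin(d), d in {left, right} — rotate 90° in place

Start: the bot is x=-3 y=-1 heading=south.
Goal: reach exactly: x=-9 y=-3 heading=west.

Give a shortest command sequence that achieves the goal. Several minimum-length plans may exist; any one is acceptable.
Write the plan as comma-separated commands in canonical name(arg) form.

arc(right, 2), straight(3), straight(1)

t0: x=-3 y=-1 heading=south
[1] after arc(right, 2): x=-5 y=-3 heading=west
[2] after straight(3): x=-8 y=-3 heading=west
[3] after straight(1): x=-9 y=-3 heading=west
no 2-step plan works, so 3 is optimal.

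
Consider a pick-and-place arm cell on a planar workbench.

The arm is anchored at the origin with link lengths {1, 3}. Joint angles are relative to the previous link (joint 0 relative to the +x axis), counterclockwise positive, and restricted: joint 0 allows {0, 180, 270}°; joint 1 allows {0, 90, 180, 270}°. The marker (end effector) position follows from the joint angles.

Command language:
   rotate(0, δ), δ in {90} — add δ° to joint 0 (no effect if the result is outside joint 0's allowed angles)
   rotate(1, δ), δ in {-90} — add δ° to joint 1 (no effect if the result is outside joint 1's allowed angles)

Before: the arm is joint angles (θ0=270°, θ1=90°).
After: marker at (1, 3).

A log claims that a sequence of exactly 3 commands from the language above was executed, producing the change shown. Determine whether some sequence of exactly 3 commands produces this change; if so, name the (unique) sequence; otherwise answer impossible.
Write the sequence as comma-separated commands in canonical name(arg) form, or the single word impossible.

begin: joint angles (θ0=270°, θ1=90°)
t=1 rotate(0, 90) ⇒ joint angles (θ0=0°, θ1=90°)
t=2 rotate(0, 90) ⇒ joint angles (θ0=0°, θ1=90°)
t=3 rotate(0, 90) ⇒ joint angles (θ0=0°, θ1=90°)
all 8 alternatives checked — unique.

rotate(0, 90), rotate(0, 90), rotate(0, 90)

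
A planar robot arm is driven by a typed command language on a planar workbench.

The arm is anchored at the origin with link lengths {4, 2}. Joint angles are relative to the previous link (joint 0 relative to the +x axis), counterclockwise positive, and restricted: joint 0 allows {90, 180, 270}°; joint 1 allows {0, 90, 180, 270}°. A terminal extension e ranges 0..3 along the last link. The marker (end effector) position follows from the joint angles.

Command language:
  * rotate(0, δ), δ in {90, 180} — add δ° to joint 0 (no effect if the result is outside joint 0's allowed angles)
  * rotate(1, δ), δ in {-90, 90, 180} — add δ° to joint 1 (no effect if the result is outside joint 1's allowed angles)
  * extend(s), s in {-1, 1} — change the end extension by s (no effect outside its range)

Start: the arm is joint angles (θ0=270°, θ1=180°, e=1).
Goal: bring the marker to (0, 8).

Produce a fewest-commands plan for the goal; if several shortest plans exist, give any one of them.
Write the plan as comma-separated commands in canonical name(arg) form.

begin: joint angles (θ0=270°, θ1=180°, e=1)
1. extend(1) → joint angles (θ0=270°, θ1=180°, e=2)
2. rotate(0, 180) → joint angles (θ0=90°, θ1=180°, e=2)
3. rotate(1, 180) → joint angles (θ0=90°, θ1=0°, e=2)
minimal: 3 command(s), checked below 3.

extend(1), rotate(0, 180), rotate(1, 180)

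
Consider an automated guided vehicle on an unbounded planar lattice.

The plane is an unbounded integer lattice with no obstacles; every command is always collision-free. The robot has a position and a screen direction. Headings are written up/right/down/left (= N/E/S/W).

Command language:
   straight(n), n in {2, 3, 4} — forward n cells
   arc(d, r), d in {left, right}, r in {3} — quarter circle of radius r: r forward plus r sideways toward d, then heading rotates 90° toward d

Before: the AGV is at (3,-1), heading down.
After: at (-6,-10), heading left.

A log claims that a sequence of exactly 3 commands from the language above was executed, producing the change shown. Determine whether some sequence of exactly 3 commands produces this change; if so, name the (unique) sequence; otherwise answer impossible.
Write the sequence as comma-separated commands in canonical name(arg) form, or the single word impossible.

key: cell and facing (now W) both changed — the 3 commands mix motion and turning
from: at (3,-1), heading down
[1] after arc(right, 3): at (0,-4), heading left
[2] after arc(left, 3): at (-3,-7), heading down
[3] after arc(right, 3): at (-6,-10), heading left
no other 3-command option fits: unique.

arc(right, 3), arc(left, 3), arc(right, 3)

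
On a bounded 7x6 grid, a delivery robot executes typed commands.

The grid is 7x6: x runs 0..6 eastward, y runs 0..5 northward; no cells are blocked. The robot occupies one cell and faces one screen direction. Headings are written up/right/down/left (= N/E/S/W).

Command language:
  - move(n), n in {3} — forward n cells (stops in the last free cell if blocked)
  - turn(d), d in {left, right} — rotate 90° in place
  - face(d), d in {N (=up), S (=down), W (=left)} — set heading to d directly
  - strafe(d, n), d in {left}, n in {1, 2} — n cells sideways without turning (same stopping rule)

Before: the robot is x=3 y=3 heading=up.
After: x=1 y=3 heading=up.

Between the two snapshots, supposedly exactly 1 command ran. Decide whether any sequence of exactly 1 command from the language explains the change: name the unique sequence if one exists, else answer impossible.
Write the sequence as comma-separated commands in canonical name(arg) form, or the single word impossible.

strafe(left, 2)

key: heading stays N — the single command does not turn
initial: x=3 y=3 heading=up
step 1 (strafe(left, 2)): x=1 y=3 heading=up
no other 1-command option fits: unique.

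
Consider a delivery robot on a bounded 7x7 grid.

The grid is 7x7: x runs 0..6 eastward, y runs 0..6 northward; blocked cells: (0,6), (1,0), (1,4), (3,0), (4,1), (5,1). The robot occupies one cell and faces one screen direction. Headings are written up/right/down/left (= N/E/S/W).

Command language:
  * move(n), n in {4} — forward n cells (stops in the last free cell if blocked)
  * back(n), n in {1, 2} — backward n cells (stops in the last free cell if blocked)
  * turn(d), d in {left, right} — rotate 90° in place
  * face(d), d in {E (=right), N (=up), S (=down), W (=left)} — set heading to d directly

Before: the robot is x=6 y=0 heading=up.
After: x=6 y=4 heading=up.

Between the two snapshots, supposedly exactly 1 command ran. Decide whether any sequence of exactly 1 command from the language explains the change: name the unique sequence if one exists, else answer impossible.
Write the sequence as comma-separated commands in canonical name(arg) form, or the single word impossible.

move(4)

key: heading stays N — the single command does not turn
initial: x=6 y=0 heading=up
step 1 (move(4)): x=6 y=4 heading=up
uniquely the one of 9 1-step routes that fits.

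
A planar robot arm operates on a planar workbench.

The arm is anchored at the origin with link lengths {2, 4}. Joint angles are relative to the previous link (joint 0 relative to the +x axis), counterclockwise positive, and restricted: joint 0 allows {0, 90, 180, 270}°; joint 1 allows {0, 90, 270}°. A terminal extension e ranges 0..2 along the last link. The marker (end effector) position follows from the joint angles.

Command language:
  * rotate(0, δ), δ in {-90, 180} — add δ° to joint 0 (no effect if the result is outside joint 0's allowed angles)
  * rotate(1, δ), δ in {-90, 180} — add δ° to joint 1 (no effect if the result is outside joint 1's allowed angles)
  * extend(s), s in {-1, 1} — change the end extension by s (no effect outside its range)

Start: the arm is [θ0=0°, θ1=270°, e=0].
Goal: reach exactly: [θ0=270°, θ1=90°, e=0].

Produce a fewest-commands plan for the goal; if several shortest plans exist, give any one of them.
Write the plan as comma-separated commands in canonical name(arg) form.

start: [θ0=0°, θ1=270°, e=0]
[1] after rotate(1, 180): [θ0=0°, θ1=90°, e=0]
[2] after rotate(0, -90): [θ0=270°, θ1=90°, e=0]
no 1-step plan works, so 2 is optimal.

rotate(1, 180), rotate(0, -90)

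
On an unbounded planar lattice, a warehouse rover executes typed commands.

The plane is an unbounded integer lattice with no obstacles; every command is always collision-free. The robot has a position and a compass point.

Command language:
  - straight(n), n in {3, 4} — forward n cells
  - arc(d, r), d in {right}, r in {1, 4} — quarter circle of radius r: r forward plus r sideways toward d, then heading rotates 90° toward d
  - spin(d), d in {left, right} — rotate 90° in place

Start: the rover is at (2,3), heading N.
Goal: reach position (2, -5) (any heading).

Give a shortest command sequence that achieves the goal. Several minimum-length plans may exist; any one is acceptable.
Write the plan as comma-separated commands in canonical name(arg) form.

spin(right), arc(right, 4), arc(right, 4)

begin: at (2,3), heading N
[1] after spin(right): at (2,3), heading E
[2] after arc(right, 4): at (6,-1), heading S
[3] after arc(right, 4): at (2,-5), heading W
no 2-step plan works, so 3 is optimal.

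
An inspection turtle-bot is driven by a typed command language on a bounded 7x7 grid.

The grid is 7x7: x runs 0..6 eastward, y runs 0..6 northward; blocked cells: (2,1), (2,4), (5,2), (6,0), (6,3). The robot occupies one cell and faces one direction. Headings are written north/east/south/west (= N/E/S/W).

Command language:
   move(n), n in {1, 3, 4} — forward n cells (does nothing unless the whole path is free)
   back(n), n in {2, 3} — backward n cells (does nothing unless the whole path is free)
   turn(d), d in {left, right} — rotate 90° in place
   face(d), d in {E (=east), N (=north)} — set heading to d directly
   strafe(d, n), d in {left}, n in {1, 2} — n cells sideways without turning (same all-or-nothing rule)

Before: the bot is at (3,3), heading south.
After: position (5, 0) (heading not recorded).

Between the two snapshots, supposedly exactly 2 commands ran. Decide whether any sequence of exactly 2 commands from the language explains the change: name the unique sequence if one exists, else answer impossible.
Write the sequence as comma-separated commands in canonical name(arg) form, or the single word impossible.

key: running strafe(left, 2) before move(3) would end elsewhere — order is forced
t0: at (3,3), heading south
1. move(3) → at (3,0), heading south
2. strafe(left, 2) → at (5,0), heading south
all 121 alternatives checked — unique.

move(3), strafe(left, 2)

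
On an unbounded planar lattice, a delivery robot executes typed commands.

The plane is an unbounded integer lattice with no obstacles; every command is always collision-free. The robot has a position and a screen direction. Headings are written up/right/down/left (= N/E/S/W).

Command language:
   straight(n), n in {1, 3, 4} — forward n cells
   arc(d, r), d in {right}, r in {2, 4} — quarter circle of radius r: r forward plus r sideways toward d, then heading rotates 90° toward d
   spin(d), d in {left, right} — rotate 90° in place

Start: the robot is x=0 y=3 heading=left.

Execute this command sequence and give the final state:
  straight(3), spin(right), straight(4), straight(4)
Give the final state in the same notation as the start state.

start: x=0 y=3 heading=left
t=1 straight(3) ⇒ x=-3 y=3 heading=left
t=2 spin(right) ⇒ x=-3 y=3 heading=up
t=3 straight(4) ⇒ x=-3 y=7 heading=up
t=4 straight(4) ⇒ x=-3 y=11 heading=up

x=-3 y=11 heading=up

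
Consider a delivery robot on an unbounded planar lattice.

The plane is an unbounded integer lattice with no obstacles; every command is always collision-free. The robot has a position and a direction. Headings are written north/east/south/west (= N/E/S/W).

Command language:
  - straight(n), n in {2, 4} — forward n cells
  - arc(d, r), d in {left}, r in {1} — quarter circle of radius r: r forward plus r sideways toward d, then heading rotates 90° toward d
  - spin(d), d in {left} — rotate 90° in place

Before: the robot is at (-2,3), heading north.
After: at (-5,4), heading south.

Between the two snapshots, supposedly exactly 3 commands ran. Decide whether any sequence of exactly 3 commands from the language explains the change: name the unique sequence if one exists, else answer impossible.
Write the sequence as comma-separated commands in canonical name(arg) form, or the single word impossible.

key: cell and facing (now S) both changed — the 3 commands mix motion and turning
from: at (-2,3), heading north
1. arc(left, 1) → at (-3,4), heading west
2. straight(2) → at (-5,4), heading west
3. spin(left) → at (-5,4), heading south
all 64 alternatives checked — unique.

arc(left, 1), straight(2), spin(left)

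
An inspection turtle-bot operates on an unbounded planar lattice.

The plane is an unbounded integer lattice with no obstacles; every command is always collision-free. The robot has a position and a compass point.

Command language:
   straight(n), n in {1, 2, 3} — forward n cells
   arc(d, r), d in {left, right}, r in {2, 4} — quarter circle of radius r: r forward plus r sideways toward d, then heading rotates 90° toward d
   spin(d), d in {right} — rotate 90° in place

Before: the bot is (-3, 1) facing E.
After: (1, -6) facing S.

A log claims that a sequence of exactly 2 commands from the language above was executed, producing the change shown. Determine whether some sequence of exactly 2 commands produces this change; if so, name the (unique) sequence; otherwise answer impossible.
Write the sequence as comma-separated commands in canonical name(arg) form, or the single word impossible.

arc(right, 4), straight(3)

key: running straight(3) before arc(right, 4) would end elsewhere — order is forced
from: (-3, 1) facing E
1. arc(right, 4) → (1, -3) facing S
2. straight(3) → (1, -6) facing S
uniquely the one of 64 2-step routes that fits.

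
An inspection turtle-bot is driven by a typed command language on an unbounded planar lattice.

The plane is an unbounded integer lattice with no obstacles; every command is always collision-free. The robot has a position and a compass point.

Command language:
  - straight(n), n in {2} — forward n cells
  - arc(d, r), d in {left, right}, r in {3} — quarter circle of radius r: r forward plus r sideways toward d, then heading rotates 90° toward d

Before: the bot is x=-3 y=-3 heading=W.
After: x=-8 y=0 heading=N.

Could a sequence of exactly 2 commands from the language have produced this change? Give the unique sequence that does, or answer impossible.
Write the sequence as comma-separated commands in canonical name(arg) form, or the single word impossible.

straight(2), arc(right, 3)

key: position moved to (-8,0) AND the heading swung to N — translation plus rotation needed
start: x=-3 y=-3 heading=W
t=1 straight(2) ⇒ x=-5 y=-3 heading=W
t=2 arc(right, 3) ⇒ x=-8 y=0 heading=N
uniquely the one of 9 2-step routes that fits.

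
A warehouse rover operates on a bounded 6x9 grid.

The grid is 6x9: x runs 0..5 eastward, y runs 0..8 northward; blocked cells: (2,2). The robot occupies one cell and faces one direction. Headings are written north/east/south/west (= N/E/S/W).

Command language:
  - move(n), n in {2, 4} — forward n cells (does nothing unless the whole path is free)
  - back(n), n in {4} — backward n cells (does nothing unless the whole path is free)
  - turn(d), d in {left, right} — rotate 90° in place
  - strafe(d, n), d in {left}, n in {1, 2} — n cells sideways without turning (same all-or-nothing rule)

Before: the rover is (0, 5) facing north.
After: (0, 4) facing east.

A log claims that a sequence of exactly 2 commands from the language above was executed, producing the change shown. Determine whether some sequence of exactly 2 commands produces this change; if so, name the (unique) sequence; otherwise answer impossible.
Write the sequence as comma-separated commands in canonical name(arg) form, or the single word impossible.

no 2-step route produces this change.

impossible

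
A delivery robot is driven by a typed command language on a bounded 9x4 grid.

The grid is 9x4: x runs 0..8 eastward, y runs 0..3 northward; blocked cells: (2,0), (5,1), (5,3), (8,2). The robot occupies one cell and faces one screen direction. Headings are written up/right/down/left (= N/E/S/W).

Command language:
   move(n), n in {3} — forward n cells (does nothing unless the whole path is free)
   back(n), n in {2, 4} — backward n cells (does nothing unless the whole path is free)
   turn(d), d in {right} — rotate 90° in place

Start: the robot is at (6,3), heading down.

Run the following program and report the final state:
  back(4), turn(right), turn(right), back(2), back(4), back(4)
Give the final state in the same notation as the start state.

from: at (6,3), heading down
[1] after back(4): at (6,3), heading down
[2] after turn(right): at (6,3), heading left
[3] after turn(right): at (6,3), heading up
[4] after back(2): at (6,1), heading up
[5] after back(4): at (6,1), heading up
[6] after back(4): at (6,1), heading up

at (6,1), heading up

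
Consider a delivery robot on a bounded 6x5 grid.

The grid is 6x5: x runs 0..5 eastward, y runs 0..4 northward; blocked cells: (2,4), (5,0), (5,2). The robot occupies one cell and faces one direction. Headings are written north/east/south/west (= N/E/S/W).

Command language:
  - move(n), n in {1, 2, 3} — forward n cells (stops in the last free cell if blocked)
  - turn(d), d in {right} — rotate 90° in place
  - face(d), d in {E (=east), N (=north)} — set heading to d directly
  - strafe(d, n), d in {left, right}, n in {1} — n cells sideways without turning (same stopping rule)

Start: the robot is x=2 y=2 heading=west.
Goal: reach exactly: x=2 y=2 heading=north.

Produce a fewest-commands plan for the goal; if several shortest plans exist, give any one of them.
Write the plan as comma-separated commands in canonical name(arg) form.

from: x=2 y=2 heading=west
1. turn(right) → x=2 y=2 heading=north
nothing shorter than 1 reaches the goal.

turn(right)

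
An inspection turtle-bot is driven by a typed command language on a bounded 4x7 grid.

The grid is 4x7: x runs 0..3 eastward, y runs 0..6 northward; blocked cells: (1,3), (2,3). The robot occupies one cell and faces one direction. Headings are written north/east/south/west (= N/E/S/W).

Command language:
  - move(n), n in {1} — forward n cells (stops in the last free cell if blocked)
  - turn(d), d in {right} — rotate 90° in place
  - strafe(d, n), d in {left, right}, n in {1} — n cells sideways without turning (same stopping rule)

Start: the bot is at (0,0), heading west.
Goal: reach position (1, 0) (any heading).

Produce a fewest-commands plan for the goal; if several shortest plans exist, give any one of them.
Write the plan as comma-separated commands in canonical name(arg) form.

start: at (0,0), heading west
1. turn(right) → at (0,0), heading north
2. strafe(right, 1) → at (1,0), heading north
no 1-step plan works, so 2 is optimal.

turn(right), strafe(right, 1)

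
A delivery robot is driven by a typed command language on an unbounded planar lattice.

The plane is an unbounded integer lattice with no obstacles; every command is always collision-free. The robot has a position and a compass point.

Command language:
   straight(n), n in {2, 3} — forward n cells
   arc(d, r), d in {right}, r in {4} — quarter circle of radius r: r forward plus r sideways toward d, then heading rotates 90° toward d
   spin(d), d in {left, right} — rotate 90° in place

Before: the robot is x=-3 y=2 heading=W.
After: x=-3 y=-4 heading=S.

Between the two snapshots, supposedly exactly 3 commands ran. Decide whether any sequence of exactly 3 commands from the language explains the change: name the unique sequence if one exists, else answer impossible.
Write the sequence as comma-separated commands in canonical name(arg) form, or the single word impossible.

spin(left), straight(3), straight(3)

key: running straight(3) before spin(left) would end elsewhere — order is forced
from: x=-3 y=2 heading=W
1. spin(left) → x=-3 y=2 heading=S
2. straight(3) → x=-3 y=-1 heading=S
3. straight(3) → x=-3 y=-4 heading=S
uniquely the one of 125 3-step routes that fits.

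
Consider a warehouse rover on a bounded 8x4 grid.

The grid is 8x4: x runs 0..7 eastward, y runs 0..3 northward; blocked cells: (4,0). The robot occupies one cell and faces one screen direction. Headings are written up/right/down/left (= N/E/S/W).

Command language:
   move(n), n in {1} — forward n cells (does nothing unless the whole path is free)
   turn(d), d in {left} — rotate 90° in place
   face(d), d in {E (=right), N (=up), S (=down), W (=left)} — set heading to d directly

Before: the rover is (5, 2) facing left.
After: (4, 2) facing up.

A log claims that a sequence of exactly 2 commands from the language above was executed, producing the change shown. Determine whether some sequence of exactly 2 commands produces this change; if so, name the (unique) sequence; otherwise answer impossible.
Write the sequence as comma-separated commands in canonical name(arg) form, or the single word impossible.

move(1), face(N)

key: running face(N) before move(1) would end elsewhere — order is forced
begin: (5, 2) facing left
step 1 (move(1)): (4, 2) facing left
step 2 (face(N)): (4, 2) facing up
no other 2-command option fits: unique.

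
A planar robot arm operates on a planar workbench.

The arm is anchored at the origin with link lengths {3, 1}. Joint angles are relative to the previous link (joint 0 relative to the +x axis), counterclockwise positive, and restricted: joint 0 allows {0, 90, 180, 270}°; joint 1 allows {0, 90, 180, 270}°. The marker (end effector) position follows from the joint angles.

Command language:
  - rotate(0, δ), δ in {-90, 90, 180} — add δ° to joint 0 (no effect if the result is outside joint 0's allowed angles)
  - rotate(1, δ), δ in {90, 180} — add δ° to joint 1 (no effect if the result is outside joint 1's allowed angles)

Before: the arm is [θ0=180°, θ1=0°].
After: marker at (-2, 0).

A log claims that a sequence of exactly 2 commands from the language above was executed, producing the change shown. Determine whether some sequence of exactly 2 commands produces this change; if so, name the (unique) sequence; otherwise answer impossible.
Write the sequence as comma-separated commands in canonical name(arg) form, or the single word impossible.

rotate(1, 90), rotate(1, 90)

from: [θ0=180°, θ1=0°]
t=1 rotate(1, 90) ⇒ [θ0=180°, θ1=90°]
t=2 rotate(1, 90) ⇒ [θ0=180°, θ1=180°]
all 25 alternatives checked — unique.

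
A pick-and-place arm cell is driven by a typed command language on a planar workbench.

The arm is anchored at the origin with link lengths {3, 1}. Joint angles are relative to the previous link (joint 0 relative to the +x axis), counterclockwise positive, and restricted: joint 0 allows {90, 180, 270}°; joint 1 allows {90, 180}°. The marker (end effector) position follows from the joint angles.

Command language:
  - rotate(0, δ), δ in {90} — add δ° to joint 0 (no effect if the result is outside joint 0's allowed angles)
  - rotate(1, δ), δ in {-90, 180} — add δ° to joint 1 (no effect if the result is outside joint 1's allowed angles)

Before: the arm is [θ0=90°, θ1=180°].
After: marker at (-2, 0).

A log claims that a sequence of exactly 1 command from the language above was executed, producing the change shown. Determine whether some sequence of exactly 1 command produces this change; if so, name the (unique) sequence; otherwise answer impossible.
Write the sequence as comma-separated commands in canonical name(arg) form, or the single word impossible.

rotate(0, 90)

t0: [θ0=90°, θ1=180°]
1. rotate(0, 90) → [θ0=180°, θ1=180°]
no rival 1-sequence matches.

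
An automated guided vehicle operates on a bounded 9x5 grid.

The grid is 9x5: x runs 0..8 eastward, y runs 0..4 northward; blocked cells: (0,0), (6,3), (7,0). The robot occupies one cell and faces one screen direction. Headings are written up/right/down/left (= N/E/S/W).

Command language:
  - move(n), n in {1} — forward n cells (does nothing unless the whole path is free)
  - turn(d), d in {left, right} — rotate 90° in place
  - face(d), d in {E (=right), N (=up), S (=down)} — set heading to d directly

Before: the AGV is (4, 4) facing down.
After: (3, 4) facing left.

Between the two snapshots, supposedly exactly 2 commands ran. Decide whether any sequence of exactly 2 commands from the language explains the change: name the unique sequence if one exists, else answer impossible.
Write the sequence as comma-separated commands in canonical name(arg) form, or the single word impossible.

turn(right), move(1)

key: order matters: swapping turn(right) and move(1) lands elsewhere
begin: (4, 4) facing down
[1] after turn(right): (4, 4) facing left
[2] after move(1): (3, 4) facing left
no rival 2-sequence matches.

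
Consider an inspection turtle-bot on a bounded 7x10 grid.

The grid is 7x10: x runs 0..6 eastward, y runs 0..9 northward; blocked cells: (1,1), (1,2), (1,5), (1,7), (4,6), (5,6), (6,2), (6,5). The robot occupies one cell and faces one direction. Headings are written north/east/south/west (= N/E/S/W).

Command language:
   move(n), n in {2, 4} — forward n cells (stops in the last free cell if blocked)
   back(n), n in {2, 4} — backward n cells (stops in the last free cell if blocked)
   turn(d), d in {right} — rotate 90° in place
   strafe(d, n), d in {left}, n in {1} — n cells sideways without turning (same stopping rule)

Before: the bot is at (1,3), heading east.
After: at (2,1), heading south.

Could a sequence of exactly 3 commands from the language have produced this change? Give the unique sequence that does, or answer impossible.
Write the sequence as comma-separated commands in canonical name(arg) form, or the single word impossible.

turn(right), strafe(left, 1), move(2)

key: order matters: swapping turn(right) and move(2) lands elsewhere
t0: at (1,3), heading east
1. turn(right) → at (1,3), heading south
2. strafe(left, 1) → at (2,3), heading south
3. move(2) → at (2,1), heading south
no rival 3-sequence matches.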